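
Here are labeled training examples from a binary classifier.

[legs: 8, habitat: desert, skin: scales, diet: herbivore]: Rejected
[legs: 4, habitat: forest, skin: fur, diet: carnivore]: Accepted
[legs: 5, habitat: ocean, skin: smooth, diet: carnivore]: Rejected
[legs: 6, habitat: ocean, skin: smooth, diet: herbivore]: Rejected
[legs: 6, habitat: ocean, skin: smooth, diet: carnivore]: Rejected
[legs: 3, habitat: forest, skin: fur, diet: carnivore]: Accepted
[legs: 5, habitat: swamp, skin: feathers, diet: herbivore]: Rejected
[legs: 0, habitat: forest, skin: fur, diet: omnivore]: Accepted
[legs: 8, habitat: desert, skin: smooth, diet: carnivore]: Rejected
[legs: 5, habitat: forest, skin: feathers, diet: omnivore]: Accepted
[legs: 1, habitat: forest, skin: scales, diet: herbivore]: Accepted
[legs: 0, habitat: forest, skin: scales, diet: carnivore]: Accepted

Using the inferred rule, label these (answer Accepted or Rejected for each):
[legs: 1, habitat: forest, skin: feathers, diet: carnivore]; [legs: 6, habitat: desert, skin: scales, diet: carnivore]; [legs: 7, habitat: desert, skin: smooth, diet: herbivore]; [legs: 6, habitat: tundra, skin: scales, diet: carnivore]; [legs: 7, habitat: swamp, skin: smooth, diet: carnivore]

Accepted, Rejected, Rejected, Rejected, Rejected

The simplest hypothesis consistent with all the labels is: habitat is forest.
[legs: 1, habitat: forest, skin: feathers, diet: carnivore] → habitat is forest → Accepted.
[legs: 6, habitat: desert, skin: scales, diet: carnivore] → habitat is desert → Rejected.
[legs: 7, habitat: desert, skin: smooth, diet: herbivore] → habitat is desert → Rejected.
[legs: 6, habitat: tundra, skin: scales, diet: carnivore] → habitat is tundra → Rejected.
[legs: 7, habitat: swamp, skin: smooth, diet: carnivore] → habitat is swamp → Rejected.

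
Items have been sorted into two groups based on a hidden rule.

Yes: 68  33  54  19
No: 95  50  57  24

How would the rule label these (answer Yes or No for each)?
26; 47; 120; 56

Yes, Yes, No, No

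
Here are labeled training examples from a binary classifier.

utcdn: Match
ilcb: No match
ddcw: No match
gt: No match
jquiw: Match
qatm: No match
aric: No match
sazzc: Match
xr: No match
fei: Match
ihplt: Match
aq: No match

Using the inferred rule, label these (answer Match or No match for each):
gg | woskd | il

The simplest hypothesis consistent with all the labels is: odd length.
gg → length 2 → No match.
woskd → length 5 → Match.
il → length 2 → No match.

No match, Match, No match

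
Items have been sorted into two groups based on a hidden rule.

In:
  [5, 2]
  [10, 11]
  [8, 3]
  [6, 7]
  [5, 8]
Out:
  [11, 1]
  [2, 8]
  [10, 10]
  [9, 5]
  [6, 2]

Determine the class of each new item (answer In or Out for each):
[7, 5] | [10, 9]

Out, In

The simplest hypothesis consistent with all the labels is: sum is odd.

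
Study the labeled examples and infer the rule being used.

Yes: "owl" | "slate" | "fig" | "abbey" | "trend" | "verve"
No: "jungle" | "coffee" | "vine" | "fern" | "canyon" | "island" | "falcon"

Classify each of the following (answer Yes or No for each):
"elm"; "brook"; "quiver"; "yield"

Yes, Yes, No, Yes

Rule: odd length. This holds for each 'Yes' example and fails for each 'No' one.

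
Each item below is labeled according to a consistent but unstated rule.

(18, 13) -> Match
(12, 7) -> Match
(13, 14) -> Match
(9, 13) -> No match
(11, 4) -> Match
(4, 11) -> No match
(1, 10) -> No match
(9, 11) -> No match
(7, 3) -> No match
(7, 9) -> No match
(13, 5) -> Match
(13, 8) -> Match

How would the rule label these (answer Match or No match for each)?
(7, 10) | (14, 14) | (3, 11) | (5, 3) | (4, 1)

No match, Match, No match, No match, No match

The classifier is using: first ≥ 10.
(7, 10) → first 7 → No match.
(14, 14) → first 14 → Match.
(3, 11) → first 3 → No match.
(5, 3) → first 5 → No match.
(4, 1) → first 4 → No match.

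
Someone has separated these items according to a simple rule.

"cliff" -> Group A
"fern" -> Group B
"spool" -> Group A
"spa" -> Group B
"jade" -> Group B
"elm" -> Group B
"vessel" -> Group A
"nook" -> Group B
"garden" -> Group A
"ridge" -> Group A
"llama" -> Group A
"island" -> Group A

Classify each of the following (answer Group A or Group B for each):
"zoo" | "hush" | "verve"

Group B, Group B, Group A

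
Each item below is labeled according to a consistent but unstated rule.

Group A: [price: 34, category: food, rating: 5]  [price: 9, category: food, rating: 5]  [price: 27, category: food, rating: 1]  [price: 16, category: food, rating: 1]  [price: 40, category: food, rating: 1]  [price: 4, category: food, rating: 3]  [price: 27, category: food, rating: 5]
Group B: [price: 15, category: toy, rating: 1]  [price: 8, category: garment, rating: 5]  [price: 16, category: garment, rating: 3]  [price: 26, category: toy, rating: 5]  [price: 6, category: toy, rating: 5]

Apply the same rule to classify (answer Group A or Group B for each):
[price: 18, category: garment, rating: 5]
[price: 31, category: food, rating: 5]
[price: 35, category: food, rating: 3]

Group B, Group A, Group A

The pattern is that an item is 'Group A' exactly when: category is food.
[price: 18, category: garment, rating: 5]: Group B (category is garment). [price: 31, category: food, rating: 5]: Group A (category is food). [price: 35, category: food, rating: 3]: Group A (category is food).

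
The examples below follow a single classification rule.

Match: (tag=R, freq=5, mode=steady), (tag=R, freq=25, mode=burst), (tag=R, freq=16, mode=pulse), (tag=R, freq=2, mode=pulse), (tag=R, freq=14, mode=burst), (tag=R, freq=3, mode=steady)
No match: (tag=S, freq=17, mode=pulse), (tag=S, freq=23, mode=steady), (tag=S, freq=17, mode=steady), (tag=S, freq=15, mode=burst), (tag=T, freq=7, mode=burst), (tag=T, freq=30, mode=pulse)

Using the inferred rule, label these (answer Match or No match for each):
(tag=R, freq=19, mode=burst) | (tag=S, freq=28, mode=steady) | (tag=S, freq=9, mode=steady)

One predicate separates the groups cleanly: tag is R.
(tag=R, freq=19, mode=burst) — tag is R, hence Match.
(tag=S, freq=28, mode=steady) — tag is S, hence No match.
(tag=S, freq=9, mode=steady) — tag is S, hence No match.

Match, No match, No match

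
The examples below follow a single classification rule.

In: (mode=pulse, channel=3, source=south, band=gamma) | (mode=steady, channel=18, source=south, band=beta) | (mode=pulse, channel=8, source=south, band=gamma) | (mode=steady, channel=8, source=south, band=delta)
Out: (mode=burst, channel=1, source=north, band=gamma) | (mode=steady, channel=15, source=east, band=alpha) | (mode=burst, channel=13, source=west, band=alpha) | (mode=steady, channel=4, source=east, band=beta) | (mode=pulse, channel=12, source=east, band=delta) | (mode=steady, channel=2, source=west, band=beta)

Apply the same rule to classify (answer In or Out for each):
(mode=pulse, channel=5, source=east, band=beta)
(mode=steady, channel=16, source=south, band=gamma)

The simplest hypothesis consistent with all the labels is: source is south.
(mode=pulse, channel=5, source=east, band=beta): source is east, lacks this property → Out.
(mode=steady, channel=16, source=south, band=gamma): source is south, checks out → In.

Out, In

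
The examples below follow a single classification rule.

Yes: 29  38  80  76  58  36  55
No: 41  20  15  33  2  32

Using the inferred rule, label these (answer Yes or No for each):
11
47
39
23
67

The classifier is using: digit sum ≥ 7.
11: digit sum 1+1 = 2, does not fit → No. 47: digit sum 4+7 = 11, passes → Yes. 39: digit sum 3+9 = 12, passes → Yes. 23: digit sum 2+3 = 5, does not fit → No. 67: digit sum 6+7 = 13, passes → Yes.

No, Yes, Yes, No, Yes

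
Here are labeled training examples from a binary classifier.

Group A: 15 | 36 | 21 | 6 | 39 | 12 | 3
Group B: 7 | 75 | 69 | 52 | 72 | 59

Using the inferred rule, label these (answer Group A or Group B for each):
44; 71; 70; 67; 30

Group B, Group B, Group B, Group B, Group A

One predicate separates the groups cleanly: multiple of 3 AND at most 39.
44 — 44 = 3·14 + 2, 44 > 39, hence Group B.
71 — 71 = 3·23 + 2, 71 > 39, hence Group B.
70 — 70 = 3·23 + 1, 70 > 39, hence Group B.
67 — 67 = 3·22 + 1, 67 > 39, hence Group B.
30 — 30 = 3·10, 30 ≤ 39, hence Group A.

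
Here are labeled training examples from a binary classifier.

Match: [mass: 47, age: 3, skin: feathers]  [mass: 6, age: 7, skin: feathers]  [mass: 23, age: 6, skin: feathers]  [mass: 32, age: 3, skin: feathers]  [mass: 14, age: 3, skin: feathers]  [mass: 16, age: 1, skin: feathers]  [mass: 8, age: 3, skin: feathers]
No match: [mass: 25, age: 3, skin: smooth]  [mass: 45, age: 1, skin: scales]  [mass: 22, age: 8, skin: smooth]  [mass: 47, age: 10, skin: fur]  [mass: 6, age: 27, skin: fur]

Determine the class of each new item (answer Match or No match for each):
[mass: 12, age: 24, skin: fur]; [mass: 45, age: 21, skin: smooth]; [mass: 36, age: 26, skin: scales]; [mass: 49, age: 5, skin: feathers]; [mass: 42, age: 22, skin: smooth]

The common property of the 'Match' items is: skin is feathers. No 'No match' item has it.
No match: [mass: 12, age: 24, skin: fur], since skin is fur. No match: [mass: 45, age: 21, skin: smooth], since skin is smooth. No match: [mass: 36, age: 26, skin: scales], since skin is scales. Match: [mass: 49, age: 5, skin: feathers], since skin is feathers. No match: [mass: 42, age: 22, skin: smooth], since skin is smooth.

No match, No match, No match, Match, No match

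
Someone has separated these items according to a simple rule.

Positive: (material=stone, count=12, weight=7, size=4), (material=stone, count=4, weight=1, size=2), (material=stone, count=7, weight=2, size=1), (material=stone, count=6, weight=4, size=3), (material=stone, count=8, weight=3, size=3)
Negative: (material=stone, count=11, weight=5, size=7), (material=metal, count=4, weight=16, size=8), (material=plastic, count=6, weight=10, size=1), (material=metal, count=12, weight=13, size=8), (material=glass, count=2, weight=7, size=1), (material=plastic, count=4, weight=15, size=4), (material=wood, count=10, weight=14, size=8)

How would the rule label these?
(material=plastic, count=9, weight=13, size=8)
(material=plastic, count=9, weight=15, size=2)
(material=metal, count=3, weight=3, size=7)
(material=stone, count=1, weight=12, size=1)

Negative, Negative, Negative, Positive

The rule appears to be: material is stone AND size ≤ 4.
(material=plastic, count=9, weight=13, size=8) → material is plastic, size = 8 → Negative. (material=plastic, count=9, weight=15, size=2) → material is plastic, size = 2 → Negative. (material=metal, count=3, weight=3, size=7) → material is metal, size = 7 → Negative. (material=stone, count=1, weight=12, size=1) → material is stone, size = 1 → Positive.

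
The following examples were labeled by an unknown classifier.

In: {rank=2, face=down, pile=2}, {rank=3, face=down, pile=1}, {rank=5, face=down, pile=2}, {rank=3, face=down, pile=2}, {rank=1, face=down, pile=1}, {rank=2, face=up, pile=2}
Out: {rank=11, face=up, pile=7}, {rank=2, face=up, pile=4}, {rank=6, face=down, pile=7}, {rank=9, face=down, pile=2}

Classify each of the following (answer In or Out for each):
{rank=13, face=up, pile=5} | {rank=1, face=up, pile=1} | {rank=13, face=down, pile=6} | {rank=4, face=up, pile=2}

Out, In, Out, In

Rule: rank ≤ 5 AND pile ≤ 2. This holds for each 'In' example and fails for each 'Out' one.
{rank=13, face=up, pile=5} → rank = 13, pile = 5 → Out.
{rank=1, face=up, pile=1} → rank = 1, pile = 1 → In.
{rank=13, face=down, pile=6} → rank = 13, pile = 6 → Out.
{rank=4, face=up, pile=2} → rank = 4, pile = 2 → In.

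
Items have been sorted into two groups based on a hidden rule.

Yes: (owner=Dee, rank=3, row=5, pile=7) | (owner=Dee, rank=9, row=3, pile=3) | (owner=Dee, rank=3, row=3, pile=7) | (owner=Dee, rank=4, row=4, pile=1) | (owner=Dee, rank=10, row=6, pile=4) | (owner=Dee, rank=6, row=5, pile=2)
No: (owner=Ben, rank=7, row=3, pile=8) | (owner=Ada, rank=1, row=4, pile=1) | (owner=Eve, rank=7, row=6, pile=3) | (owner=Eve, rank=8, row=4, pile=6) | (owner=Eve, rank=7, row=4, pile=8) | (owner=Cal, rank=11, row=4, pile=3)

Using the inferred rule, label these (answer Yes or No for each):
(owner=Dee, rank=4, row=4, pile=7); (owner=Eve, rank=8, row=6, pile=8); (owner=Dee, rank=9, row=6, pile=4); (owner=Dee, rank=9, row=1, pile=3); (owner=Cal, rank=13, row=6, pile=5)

A rule that fits every label: owner is Dee — true of each 'Yes' example, false of each 'No' one.
(owner=Dee, rank=4, row=4, pile=7) — owner is Dee, hence Yes.
(owner=Eve, rank=8, row=6, pile=8) — owner is Eve, hence No.
(owner=Dee, rank=9, row=6, pile=4) — owner is Dee, hence Yes.
(owner=Dee, rank=9, row=1, pile=3) — owner is Dee, hence Yes.
(owner=Cal, rank=13, row=6, pile=5) — owner is Cal, hence No.

Yes, No, Yes, Yes, No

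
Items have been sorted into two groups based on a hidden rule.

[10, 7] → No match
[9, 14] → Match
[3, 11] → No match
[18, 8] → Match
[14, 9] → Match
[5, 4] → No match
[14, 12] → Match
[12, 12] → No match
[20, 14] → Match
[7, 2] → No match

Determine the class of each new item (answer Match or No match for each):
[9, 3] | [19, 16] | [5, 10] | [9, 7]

The simplest hypothesis consistent with all the labels is: max ≥ 14.

No match, Match, No match, No match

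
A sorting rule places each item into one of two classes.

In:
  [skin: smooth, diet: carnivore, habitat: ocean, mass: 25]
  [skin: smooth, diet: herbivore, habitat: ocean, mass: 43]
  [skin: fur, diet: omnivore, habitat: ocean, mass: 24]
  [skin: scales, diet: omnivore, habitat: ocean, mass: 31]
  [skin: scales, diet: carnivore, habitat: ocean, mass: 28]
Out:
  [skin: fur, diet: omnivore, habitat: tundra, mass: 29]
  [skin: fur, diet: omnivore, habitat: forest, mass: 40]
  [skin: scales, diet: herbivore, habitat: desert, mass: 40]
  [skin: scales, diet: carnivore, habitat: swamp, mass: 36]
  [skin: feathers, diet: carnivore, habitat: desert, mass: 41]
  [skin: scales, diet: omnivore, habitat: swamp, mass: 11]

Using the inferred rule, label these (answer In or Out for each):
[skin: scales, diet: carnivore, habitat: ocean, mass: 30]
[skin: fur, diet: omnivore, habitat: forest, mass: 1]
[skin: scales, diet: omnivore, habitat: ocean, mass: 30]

In, Out, In

Looking at the examples, the only property every 'In' case has and every 'Out' case lacks is: habitat is ocean.
[skin: scales, diet: carnivore, habitat: ocean, mass: 30]: habitat is ocean — satisfies this, so In.
[skin: fur, diet: omnivore, habitat: forest, mass: 1]: habitat is forest — does not fit, so Out.
[skin: scales, diet: omnivore, habitat: ocean, mass: 30]: habitat is ocean — satisfies this, so In.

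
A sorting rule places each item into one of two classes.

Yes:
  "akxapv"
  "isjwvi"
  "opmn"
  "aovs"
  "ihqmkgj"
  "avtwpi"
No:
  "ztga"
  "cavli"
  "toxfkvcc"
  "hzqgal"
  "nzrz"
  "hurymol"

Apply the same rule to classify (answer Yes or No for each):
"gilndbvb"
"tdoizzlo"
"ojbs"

The simplest hypothesis consistent with all the labels is: starts with a vowel.
No: "gilndbvb", since starts with 'g'.
No: "tdoizzlo", since starts with 't'.
Yes: "ojbs", since starts with 'o'.

No, No, Yes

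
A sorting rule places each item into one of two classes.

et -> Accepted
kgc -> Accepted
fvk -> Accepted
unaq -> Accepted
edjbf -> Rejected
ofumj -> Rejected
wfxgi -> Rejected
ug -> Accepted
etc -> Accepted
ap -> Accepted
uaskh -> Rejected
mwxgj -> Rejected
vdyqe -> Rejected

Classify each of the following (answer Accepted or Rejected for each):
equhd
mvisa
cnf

The pattern is that an item is 'Accepted' exactly when: length ≤ 4.
equhd: length 5 — doesn't qualify, so Rejected. mvisa: length 5 — doesn't qualify, so Rejected. cnf: length 3 — qualifies, so Accepted.

Rejected, Rejected, Accepted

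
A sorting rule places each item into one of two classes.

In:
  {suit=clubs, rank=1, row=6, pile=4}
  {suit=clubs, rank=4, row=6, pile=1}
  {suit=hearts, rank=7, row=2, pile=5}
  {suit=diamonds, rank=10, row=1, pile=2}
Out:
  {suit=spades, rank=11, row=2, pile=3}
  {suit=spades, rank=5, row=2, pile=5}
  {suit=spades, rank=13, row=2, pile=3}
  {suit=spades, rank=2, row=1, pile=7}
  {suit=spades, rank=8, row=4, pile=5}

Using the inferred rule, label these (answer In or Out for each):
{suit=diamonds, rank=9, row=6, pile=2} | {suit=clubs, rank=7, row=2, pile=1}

In, In

The rule appears to be: suit is not spades.
{suit=diamonds, rank=9, row=6, pile=2}: suit is diamonds — matches, so In.
{suit=clubs, rank=7, row=2, pile=1}: suit is clubs — matches, so In.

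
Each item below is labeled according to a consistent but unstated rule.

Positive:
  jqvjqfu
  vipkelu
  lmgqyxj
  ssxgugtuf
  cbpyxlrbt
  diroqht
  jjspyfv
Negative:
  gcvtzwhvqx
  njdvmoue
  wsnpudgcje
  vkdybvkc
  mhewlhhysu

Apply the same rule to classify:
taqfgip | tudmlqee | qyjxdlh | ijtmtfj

Rule: odd length. This holds for each 'Positive' example and fails for each 'Negative' one.
Positive: taqfgip, since length 7.
Negative: tudmlqee, since length 8.
Positive: qyjxdlh, since length 7.
Positive: ijtmtfj, since length 7.

Positive, Negative, Positive, Positive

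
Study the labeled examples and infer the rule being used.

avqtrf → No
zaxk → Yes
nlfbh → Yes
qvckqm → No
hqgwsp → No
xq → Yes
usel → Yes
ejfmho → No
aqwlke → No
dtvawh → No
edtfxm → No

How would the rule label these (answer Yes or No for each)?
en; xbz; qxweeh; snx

Yes, Yes, No, Yes

The pattern is that an item is 'Yes' exactly when: length ≤ 5.
en: Yes (length 2).
xbz: Yes (length 3).
qxweeh: No (length 6).
snx: Yes (length 3).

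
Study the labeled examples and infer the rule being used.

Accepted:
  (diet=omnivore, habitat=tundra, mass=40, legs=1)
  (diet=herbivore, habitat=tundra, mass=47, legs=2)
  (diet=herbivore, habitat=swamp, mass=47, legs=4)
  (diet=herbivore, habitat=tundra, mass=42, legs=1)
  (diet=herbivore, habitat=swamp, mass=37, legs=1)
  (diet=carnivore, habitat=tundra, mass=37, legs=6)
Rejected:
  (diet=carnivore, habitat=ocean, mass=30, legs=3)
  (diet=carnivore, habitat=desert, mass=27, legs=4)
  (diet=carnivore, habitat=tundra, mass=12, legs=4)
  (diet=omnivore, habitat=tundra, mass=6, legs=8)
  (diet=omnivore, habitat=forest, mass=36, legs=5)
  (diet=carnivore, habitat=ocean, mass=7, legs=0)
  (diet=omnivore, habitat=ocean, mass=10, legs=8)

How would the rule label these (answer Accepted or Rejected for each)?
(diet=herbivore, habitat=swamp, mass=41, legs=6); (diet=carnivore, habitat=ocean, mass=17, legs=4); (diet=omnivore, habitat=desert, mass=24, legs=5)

Accepted, Rejected, Rejected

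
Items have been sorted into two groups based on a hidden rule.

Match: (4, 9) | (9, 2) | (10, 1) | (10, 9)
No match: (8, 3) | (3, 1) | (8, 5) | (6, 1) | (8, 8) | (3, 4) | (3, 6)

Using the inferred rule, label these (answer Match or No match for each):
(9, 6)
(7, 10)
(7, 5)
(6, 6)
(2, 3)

Match, Match, No match, No match, No match

One predicate separates the groups cleanly: max ≥ 9.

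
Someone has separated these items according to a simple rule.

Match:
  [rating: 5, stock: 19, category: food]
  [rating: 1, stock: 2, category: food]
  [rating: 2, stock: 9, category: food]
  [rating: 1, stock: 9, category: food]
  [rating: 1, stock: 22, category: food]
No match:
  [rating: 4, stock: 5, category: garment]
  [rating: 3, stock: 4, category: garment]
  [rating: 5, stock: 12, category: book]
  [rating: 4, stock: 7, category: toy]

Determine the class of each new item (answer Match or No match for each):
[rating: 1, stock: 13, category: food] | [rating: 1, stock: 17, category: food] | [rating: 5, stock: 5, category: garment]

Match, Match, No match

All 'Match' examples share one property — category is food — and every 'No match' example lacks it.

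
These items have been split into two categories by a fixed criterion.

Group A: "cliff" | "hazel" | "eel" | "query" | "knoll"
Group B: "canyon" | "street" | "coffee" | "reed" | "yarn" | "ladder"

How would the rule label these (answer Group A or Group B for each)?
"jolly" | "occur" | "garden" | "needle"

Group A, Group A, Group B, Group B

Every 'Group A' example satisfies: odd length. None of the 'Group B' examples do.
"jolly" → length 5 → Group A. "occur" → length 5 → Group A. "garden" → length 6 → Group B. "needle" → length 6 → Group B.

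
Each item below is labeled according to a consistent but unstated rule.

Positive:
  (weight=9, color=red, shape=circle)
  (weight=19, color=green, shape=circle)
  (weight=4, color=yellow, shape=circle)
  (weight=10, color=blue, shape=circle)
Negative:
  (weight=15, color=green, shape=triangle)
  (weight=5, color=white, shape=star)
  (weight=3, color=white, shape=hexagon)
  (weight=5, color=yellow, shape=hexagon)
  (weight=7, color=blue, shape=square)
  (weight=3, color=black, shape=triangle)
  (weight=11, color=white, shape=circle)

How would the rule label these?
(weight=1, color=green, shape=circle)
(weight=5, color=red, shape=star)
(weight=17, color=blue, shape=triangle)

The simplest hypothesis consistent with all the labels is: shape is circle AND weight ≠ 11.

Positive, Negative, Negative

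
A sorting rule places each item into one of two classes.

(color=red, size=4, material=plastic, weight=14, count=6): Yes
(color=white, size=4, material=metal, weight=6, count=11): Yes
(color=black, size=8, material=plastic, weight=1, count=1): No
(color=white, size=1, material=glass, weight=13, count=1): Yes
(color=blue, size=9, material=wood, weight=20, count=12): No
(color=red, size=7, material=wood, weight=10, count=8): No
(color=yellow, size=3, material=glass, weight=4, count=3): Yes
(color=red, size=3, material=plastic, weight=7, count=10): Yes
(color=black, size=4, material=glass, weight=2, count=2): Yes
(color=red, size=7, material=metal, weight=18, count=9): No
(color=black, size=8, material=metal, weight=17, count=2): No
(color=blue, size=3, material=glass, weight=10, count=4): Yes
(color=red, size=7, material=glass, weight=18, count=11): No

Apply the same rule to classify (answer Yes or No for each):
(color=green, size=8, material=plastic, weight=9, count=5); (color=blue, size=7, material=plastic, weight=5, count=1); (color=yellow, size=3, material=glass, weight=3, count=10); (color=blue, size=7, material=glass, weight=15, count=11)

No, No, Yes, No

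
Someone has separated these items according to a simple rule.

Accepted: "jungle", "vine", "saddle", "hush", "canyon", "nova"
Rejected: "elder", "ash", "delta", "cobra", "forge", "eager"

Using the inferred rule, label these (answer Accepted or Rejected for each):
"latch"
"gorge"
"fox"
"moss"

A rule that fits every label: even length — true of each 'Accepted' example, false of each 'Rejected' one.
"latch": length 5, doesn't qualify → Rejected.
"gorge": length 5, doesn't qualify → Rejected.
"fox": length 3, doesn't qualify → Rejected.
"moss": length 4, meets the rule → Accepted.

Rejected, Rejected, Rejected, Accepted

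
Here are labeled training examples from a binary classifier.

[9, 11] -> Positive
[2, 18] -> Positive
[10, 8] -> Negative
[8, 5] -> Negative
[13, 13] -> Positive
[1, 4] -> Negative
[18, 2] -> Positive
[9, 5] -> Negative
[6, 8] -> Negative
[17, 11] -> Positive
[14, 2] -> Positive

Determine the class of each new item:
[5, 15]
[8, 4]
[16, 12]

'Positive' ⟺ max ≥ 11.
[5, 15] → max 15 → Positive. [8, 4] → max 8 → Negative. [16, 12] → max 16 → Positive.

Positive, Negative, Positive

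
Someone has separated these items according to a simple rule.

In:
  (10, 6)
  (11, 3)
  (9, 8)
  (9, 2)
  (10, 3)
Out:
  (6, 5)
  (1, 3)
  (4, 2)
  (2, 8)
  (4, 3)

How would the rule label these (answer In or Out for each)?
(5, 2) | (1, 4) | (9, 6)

The rule appears to be: first ≥ 8.
Out: (5, 2), since first 5.
Out: (1, 4), since first 1.
In: (9, 6), since first 9.

Out, Out, In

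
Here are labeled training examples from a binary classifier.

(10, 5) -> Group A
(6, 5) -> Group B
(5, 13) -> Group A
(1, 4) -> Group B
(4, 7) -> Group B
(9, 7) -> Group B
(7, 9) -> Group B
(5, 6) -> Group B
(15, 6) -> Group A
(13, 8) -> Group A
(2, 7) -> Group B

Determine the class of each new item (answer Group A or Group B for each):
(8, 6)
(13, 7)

The pattern is that an item is 'Group A' exactly when: max ≥ 10.
(8, 6) → max 8 → Group B.
(13, 7) → max 13 → Group A.

Group B, Group A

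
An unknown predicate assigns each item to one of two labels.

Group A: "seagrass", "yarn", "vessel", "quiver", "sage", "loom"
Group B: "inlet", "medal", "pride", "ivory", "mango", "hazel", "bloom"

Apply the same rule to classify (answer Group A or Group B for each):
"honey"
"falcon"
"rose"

The common property of the 'Group A' items is: even length. No 'Group B' item has it.
"honey": length 5 — fails this test, so Group B. "falcon": length 6 — qualifies, so Group A. "rose": length 4 — qualifies, so Group A.

Group B, Group A, Group A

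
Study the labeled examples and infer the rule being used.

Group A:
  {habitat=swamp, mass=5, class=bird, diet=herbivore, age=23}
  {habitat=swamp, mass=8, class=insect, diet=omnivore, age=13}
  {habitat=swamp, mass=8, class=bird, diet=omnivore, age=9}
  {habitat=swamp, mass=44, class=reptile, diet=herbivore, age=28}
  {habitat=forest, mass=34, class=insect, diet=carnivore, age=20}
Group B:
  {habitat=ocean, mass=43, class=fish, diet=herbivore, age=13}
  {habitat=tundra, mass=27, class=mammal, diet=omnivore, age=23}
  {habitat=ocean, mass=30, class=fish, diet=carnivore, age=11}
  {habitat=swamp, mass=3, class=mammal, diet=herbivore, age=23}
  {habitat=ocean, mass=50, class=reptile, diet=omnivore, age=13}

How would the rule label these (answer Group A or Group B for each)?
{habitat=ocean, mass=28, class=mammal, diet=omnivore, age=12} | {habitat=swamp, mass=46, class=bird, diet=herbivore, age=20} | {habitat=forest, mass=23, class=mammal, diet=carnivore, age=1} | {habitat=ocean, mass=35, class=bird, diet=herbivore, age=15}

Group B, Group A, Group B, Group B

All 'Group A' examples share one property — habitat is not ocean AND class is not mammal — and every 'Group B' example lacks it.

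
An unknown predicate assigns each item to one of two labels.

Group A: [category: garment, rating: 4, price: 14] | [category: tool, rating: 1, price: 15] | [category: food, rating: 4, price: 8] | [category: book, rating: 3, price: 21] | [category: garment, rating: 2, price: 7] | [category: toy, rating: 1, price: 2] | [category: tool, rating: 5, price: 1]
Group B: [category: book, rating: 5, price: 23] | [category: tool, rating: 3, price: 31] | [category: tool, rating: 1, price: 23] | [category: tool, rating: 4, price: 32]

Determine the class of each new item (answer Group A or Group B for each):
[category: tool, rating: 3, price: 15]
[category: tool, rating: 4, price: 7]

Group A, Group A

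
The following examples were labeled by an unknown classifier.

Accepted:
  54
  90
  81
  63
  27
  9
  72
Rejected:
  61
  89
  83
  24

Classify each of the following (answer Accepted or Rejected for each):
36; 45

A rule that fits every label: multiple of 9 — true of each 'Accepted' example, false of each 'Rejected' one.

Accepted, Accepted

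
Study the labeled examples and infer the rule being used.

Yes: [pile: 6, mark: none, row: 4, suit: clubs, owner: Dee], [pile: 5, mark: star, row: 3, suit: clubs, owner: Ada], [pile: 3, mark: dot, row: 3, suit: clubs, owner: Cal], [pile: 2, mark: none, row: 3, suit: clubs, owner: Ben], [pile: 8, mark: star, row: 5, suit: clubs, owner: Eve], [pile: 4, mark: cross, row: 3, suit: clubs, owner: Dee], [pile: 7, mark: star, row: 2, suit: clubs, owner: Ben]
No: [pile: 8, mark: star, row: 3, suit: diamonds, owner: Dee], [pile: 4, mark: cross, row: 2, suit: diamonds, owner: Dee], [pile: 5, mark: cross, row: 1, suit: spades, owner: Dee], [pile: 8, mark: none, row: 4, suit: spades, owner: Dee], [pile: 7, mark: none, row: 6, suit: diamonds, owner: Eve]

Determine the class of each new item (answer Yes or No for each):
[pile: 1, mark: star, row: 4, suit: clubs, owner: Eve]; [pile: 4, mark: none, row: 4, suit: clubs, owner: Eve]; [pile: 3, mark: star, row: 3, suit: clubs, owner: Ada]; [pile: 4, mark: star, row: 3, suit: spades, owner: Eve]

'Yes' ⟺ suit is clubs.
[pile: 1, mark: star, row: 4, suit: clubs, owner: Eve]: suit is clubs — fits, so Yes.
[pile: 4, mark: none, row: 4, suit: clubs, owner: Eve]: suit is clubs — fits, so Yes.
[pile: 3, mark: star, row: 3, suit: clubs, owner: Ada]: suit is clubs — fits, so Yes.
[pile: 4, mark: star, row: 3, suit: spades, owner: Eve]: suit is spades — fails this test, so No.

Yes, Yes, Yes, No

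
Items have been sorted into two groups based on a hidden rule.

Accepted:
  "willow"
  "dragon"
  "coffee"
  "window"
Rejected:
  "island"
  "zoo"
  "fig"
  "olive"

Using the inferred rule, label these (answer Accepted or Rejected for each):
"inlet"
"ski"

All 'Accepted' examples share one property — even length AND contains 'o' — and every 'Rejected' example lacks it.
"inlet" → length 5, no 'o' → Rejected.
"ski" → length 3, no 'o' → Rejected.

Rejected, Rejected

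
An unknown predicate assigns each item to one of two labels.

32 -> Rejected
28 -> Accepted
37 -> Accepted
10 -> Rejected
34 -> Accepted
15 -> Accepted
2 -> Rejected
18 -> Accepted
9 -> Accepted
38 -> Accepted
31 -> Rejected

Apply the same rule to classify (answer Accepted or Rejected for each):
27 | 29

Accepted, Accepted

The rule appears to be: digit sum ≥ 6.
27: Accepted (digit sum 2+7 = 9).
29: Accepted (digit sum 2+9 = 11).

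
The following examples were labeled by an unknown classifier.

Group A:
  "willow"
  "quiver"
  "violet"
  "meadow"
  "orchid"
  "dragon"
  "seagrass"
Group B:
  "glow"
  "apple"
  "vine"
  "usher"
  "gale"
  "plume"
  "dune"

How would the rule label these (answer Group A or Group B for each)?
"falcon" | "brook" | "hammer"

Every 'Group A' example satisfies: length ≥ 6. None of the 'Group B' examples do.
Group A: "falcon", since length 6.
Group B: "brook", since length 5.
Group A: "hammer", since length 6.

Group A, Group B, Group A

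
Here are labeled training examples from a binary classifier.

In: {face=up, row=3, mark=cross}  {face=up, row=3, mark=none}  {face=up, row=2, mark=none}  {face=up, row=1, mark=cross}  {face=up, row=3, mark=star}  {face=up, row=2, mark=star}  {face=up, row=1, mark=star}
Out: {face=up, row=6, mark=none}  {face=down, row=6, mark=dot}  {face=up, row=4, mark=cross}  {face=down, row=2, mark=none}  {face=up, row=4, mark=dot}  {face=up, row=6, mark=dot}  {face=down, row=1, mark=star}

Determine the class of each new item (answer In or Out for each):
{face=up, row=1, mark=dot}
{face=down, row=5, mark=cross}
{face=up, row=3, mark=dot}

Every 'In' example satisfies: face is up AND row ≤ 3. None of the 'Out' examples do.

In, Out, In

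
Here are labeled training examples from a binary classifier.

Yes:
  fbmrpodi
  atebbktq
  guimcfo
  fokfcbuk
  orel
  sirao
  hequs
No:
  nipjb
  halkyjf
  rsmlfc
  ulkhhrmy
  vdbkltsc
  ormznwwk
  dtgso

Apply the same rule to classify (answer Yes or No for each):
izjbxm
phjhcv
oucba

No, No, Yes

The pattern is that an item is 'Yes' exactly when: has ≥ 2 vowels.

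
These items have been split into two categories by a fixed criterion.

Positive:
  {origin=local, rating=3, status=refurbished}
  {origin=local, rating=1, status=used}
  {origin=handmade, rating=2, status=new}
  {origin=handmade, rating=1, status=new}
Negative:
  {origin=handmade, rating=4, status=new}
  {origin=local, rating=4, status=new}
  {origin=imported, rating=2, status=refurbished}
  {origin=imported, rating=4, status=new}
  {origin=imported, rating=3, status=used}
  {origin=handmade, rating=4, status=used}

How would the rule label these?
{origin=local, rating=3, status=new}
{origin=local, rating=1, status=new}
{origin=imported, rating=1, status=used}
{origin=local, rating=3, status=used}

The distinguishing property — origin is not imported AND rating ≤ 3 — holds for all the 'Positive' cases and none of the 'Negative' cases.
{origin=local, rating=3, status=new}: origin is local, rating = 3 — has this property, so Positive. {origin=local, rating=1, status=new}: origin is local, rating = 1 — has this property, so Positive. {origin=imported, rating=1, status=used}: origin is imported, rating = 1 — doesn't qualify, so Negative. {origin=local, rating=3, status=used}: origin is local, rating = 3 — has this property, so Positive.

Positive, Positive, Negative, Positive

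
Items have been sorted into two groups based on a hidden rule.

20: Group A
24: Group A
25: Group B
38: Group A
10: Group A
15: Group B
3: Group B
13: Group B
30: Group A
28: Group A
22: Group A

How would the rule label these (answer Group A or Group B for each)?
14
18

Comparing the two groups points to one rule — even.
14 → 14 is even → Group A. 18 → 18 is even → Group A.

Group A, Group A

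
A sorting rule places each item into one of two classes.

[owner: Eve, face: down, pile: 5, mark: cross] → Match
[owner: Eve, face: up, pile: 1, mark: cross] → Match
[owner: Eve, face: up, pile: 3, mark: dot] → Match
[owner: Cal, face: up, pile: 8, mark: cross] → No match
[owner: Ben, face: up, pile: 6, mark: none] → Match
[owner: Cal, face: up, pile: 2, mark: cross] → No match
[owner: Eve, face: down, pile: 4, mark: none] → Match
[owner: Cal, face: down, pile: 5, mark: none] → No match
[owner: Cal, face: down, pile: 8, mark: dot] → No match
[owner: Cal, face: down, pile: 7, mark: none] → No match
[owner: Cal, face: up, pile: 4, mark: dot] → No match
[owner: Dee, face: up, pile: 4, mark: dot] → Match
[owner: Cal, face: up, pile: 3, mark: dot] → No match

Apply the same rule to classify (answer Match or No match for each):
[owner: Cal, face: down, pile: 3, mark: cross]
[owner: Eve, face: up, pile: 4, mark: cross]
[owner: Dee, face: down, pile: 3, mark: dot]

No match, Match, Match

Checking candidate rules against both groups, what survives is: owner is not Cal.
No match: [owner: Cal, face: down, pile: 3, mark: cross], since owner is Cal. Match: [owner: Eve, face: up, pile: 4, mark: cross], since owner is Eve. Match: [owner: Dee, face: down, pile: 3, mark: dot], since owner is Dee.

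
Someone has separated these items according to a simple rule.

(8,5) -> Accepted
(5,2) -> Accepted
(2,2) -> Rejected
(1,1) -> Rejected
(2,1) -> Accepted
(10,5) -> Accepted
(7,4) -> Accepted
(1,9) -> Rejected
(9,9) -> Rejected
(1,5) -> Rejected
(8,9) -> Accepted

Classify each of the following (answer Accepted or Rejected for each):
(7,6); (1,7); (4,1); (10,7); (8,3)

The common property of the 'Accepted' items is: sum is odd. No 'Rejected' item has it.
(7,6): 7+6 = 13, meets the rule → Accepted. (1,7): 1+7 = 8, lacks this property → Rejected. (4,1): 4+1 = 5, meets the rule → Accepted. (10,7): 10+7 = 17, meets the rule → Accepted. (8,3): 8+3 = 11, meets the rule → Accepted.

Accepted, Rejected, Accepted, Accepted, Accepted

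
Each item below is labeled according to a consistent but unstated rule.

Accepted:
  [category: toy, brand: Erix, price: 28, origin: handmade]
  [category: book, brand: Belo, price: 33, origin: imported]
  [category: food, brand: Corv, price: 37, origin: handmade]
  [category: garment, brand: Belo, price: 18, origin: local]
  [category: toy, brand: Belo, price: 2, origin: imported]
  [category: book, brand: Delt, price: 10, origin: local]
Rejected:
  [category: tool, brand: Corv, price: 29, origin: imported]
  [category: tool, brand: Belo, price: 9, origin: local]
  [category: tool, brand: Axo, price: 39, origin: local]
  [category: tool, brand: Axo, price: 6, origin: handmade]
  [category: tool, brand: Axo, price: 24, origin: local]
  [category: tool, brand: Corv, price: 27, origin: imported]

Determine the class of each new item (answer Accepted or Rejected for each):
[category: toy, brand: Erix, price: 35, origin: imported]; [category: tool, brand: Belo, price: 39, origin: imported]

Accepted, Rejected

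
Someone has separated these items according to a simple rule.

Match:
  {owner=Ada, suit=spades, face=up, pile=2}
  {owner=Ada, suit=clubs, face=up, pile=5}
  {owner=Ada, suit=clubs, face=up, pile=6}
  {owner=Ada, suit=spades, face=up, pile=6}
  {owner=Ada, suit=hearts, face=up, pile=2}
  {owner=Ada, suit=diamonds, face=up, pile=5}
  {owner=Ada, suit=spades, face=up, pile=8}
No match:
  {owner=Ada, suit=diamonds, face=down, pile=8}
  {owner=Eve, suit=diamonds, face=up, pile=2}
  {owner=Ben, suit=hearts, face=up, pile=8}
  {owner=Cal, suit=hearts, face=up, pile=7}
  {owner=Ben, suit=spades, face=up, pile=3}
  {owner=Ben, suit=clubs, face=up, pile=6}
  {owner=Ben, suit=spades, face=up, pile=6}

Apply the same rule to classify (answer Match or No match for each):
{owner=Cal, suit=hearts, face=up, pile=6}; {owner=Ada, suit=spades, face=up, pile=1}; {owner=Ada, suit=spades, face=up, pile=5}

No match, Match, Match

Every 'Match' example satisfies: owner is Ada AND face is up. None of the 'No match' examples do.
{owner=Cal, suit=hearts, face=up, pile=6}: owner is Cal, face is up, fails this test → No match. {owner=Ada, suit=spades, face=up, pile=1}: owner is Ada, face is up, matches → Match. {owner=Ada, suit=spades, face=up, pile=5}: owner is Ada, face is up, matches → Match.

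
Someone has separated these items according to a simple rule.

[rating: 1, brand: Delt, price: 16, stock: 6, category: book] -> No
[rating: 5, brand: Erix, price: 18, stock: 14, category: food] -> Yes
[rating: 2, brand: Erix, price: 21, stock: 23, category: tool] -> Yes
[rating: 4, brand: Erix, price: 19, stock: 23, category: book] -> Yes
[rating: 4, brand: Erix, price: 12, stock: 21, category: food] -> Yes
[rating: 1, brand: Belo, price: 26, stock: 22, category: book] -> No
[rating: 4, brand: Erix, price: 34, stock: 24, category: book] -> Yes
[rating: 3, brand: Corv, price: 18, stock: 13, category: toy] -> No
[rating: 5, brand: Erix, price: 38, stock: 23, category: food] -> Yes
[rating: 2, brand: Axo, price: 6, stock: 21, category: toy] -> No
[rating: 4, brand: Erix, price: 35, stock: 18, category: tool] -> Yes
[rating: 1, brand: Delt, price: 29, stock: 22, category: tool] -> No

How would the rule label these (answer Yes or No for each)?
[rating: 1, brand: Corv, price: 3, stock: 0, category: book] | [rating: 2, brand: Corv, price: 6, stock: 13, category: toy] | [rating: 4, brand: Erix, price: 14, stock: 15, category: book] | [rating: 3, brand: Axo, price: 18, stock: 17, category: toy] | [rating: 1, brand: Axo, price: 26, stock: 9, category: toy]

No, No, Yes, No, No

Comparing the two groups points to one rule — brand is Erix.
[rating: 1, brand: Corv, price: 3, stock: 0, category: book] → brand is Corv → No.
[rating: 2, brand: Corv, price: 6, stock: 13, category: toy] → brand is Corv → No.
[rating: 4, brand: Erix, price: 14, stock: 15, category: book] → brand is Erix → Yes.
[rating: 3, brand: Axo, price: 18, stock: 17, category: toy] → brand is Axo → No.
[rating: 1, brand: Axo, price: 26, stock: 9, category: toy] → brand is Axo → No.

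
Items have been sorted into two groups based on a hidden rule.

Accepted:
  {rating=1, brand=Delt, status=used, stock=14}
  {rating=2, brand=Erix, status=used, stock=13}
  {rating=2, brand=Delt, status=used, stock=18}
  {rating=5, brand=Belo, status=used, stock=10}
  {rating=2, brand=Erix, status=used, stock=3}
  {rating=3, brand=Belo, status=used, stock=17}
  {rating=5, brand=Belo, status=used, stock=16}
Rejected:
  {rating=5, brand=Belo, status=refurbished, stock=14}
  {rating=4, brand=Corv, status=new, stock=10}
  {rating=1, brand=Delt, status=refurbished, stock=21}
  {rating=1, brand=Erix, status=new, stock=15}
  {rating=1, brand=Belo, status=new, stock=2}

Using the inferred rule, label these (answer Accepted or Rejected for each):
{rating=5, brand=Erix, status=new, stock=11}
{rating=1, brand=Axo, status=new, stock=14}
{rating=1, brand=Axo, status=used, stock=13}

Rejected, Rejected, Accepted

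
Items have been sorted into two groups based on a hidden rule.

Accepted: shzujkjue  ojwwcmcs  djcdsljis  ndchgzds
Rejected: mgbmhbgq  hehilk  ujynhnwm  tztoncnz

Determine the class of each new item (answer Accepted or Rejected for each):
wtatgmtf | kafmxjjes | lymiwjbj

Rejected, Accepted, Rejected

The distinguishing property — contains 's' — holds for all the 'Accepted' cases and none of the 'Rejected' cases.
wtatgmtf → no 's' → Rejected.
kafmxjjes → has 's' → Accepted.
lymiwjbj → no 's' → Rejected.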